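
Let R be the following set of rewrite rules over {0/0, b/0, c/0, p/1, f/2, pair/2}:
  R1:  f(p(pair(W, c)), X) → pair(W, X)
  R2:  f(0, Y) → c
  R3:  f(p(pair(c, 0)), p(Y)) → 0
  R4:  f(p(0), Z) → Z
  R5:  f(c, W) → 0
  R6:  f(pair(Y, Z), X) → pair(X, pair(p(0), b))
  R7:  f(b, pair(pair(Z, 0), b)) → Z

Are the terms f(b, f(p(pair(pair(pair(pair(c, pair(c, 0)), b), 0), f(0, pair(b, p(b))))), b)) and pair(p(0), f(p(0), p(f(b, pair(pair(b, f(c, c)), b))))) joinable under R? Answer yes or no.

no — NF(t₁) = pair(pair(c, pair(c, 0)), b), NF(t₂) = pair(p(0), p(b))

Reduce t₁ = f(b, f(p(pair(pair(pair(pair(c, pair(c, 0)), b), 0), f(0, pair(b, p(b))))), b)):
1. f(b, f(p(pair(pair(pair(pair(c, pair(c, 0)), b), 0), f(0, pair(b, p(b))))), b))  →  f(b, f(p(pair(pair(pair(pair(c, pair(c, 0)), b), 0), c)), b))   [R2 at 2.1.1.2]
2. f(b, f(p(pair(pair(pair(pair(c, pair(c, 0)), b), 0), c)), b))  →  f(b, pair(pair(pair(pair(c, pair(c, 0)), b), 0), b))   [R1 at 2]
3. f(b, pair(pair(pair(pair(c, pair(c, 0)), b), 0), b))  →  pair(pair(c, pair(c, 0)), b)   [R7 at ε]

Reduce t₂ = pair(p(0), f(p(0), p(f(b, pair(pair(b, f(c, c)), b))))):
1. pair(p(0), f(p(0), p(f(b, pair(pair(b, f(c, c)), b)))))  →  pair(p(0), p(f(b, pair(pair(b, f(c, c)), b))))   [R4 at 2]
2. pair(p(0), p(f(b, pair(pair(b, f(c, c)), b))))  →  pair(p(0), p(f(b, pair(pair(b, 0), b))))   [R5 at 2.1.2.1.2]
3. pair(p(0), p(f(b, pair(pair(b, 0), b))))  →  pair(p(0), p(b))   [R7 at 2.1]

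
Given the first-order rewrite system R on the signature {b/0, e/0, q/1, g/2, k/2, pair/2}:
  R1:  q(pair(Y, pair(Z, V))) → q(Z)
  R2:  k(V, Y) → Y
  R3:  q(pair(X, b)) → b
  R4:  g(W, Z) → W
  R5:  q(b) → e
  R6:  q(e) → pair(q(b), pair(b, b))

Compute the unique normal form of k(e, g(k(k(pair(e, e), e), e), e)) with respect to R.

1. k(e, g(k(k(pair(e, e), e), e), e))  →  g(k(k(pair(e, e), e), e), e)   [R2 at ε]
2. g(k(k(pair(e, e), e), e), e)  →  k(k(pair(e, e), e), e)   [R4 at ε]
3. k(k(pair(e, e), e), e)  →  e   [R2 at ε]

e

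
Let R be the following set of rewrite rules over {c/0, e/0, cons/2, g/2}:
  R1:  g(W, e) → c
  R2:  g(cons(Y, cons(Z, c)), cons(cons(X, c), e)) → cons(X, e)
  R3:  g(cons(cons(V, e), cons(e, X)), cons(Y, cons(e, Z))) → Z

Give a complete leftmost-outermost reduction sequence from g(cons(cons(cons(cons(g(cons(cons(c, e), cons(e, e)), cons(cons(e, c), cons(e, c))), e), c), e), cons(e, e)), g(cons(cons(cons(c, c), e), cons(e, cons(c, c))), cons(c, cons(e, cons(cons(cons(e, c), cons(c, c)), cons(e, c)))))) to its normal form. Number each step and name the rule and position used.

1. g(cons(cons(cons(cons(g(cons(cons(c, e), cons(e, e)), cons(cons(e, c), cons(e, c))), e), c), e), cons(e, e)), g(cons(cons(cons(c, c), e), cons(e, cons(c, c))), cons(c, cons(e, cons(cons(cons(e, c), cons(c, c)), cons(e, c))))))  →  g(cons(cons(cons(cons(c, e), c), e), cons(e, e)), g(cons(cons(cons(c, c), e), cons(e, cons(c, c))), cons(c, cons(e, cons(cons(cons(e, c), cons(c, c)), cons(e, c))))))   [R3 at 1.1.1.1.1]
2. g(cons(cons(cons(cons(c, e), c), e), cons(e, e)), g(cons(cons(cons(c, c), e), cons(e, cons(c, c))), cons(c, cons(e, cons(cons(cons(e, c), cons(c, c)), cons(e, c))))))  →  g(cons(cons(cons(cons(c, e), c), e), cons(e, e)), cons(cons(cons(e, c), cons(c, c)), cons(e, c)))   [R3 at 2]
3. g(cons(cons(cons(cons(c, e), c), e), cons(e, e)), cons(cons(cons(e, c), cons(c, c)), cons(e, c)))  →  c   [R3 at ε]

c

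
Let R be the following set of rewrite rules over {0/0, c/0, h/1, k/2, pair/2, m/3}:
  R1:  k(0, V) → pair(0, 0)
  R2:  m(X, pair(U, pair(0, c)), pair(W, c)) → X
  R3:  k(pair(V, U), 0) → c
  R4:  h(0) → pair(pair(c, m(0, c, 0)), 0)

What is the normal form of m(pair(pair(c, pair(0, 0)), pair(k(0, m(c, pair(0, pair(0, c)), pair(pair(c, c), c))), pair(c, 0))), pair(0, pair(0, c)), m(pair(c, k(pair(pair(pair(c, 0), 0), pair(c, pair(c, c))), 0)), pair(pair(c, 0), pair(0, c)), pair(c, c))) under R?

1. m(pair(pair(c, pair(0, 0)), pair(k(0, m(c, pair(0, pair(0, c)), pair(pair(c, c), c))), pair(c, 0))), pair(0, pair(0, c)), m(pair(c, k(pair(pair(pair(c, 0), 0), pair(c, pair(c, c))), 0)), pair(pair(c, 0), pair(0, c)), pair(c, c)))  →  m(pair(pair(c, pair(0, 0)), pair(pair(0, 0), pair(c, 0))), pair(0, pair(0, c)), m(pair(c, k(pair(pair(pair(c, 0), 0), pair(c, pair(c, c))), 0)), pair(pair(c, 0), pair(0, c)), pair(c, c)))   [R1 at 1.2.1]
2. m(pair(pair(c, pair(0, 0)), pair(pair(0, 0), pair(c, 0))), pair(0, pair(0, c)), m(pair(c, k(pair(pair(pair(c, 0), 0), pair(c, pair(c, c))), 0)), pair(pair(c, 0), pair(0, c)), pair(c, c)))  →  m(pair(pair(c, pair(0, 0)), pair(pair(0, 0), pair(c, 0))), pair(0, pair(0, c)), pair(c, k(pair(pair(pair(c, 0), 0), pair(c, pair(c, c))), 0)))   [R2 at 3]
3. m(pair(pair(c, pair(0, 0)), pair(pair(0, 0), pair(c, 0))), pair(0, pair(0, c)), pair(c, k(pair(pair(pair(c, 0), 0), pair(c, pair(c, c))), 0)))  →  m(pair(pair(c, pair(0, 0)), pair(pair(0, 0), pair(c, 0))), pair(0, pair(0, c)), pair(c, c))   [R3 at 3.2]
4. m(pair(pair(c, pair(0, 0)), pair(pair(0, 0), pair(c, 0))), pair(0, pair(0, c)), pair(c, c))  →  pair(pair(c, pair(0, 0)), pair(pair(0, 0), pair(c, 0)))   [R2 at ε]

pair(pair(c, pair(0, 0)), pair(pair(0, 0), pair(c, 0)))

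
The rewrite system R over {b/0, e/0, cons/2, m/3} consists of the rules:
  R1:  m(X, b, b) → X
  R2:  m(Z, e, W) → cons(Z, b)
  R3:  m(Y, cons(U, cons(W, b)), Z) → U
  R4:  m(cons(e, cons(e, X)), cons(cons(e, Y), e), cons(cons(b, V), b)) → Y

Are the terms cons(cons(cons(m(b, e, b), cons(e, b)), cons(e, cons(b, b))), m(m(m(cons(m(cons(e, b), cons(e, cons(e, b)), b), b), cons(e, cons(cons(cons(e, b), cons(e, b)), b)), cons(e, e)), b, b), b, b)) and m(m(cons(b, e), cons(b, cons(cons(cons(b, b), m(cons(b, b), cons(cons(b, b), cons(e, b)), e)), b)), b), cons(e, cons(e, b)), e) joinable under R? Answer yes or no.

Reduce t₁ = cons(cons(cons(m(b, e, b), cons(e, b)), cons(e, cons(b, b))), m(m(m(cons(m(cons(e, b), cons(e, cons(e, b)), b), b), cons(e, cons(cons(cons(e, b), cons(e, b)), b)), cons(e, e)), b, b), b, b)):
1. cons(cons(cons(m(b, e, b), cons(e, b)), cons(e, cons(b, b))), m(m(m(cons(m(cons(e, b), cons(e, cons(e, b)), b), b), cons(e, cons(cons(cons(e, b), cons(e, b)), b)), cons(e, e)), b, b), b, b))  →  cons(cons(cons(cons(b, b), cons(e, b)), cons(e, cons(b, b))), m(m(m(cons(m(cons(e, b), cons(e, cons(e, b)), b), b), cons(e, cons(cons(cons(e, b), cons(e, b)), b)), cons(e, e)), b, b), b, b))   [R2 at 1.1.1]
2. cons(cons(cons(cons(b, b), cons(e, b)), cons(e, cons(b, b))), m(m(m(cons(m(cons(e, b), cons(e, cons(e, b)), b), b), cons(e, cons(cons(cons(e, b), cons(e, b)), b)), cons(e, e)), b, b), b, b))  →  cons(cons(cons(cons(b, b), cons(e, b)), cons(e, cons(b, b))), m(m(cons(m(cons(e, b), cons(e, cons(e, b)), b), b), cons(e, cons(cons(cons(e, b), cons(e, b)), b)), cons(e, e)), b, b))   [R1 at 2]
3. cons(cons(cons(cons(b, b), cons(e, b)), cons(e, cons(b, b))), m(m(cons(m(cons(e, b), cons(e, cons(e, b)), b), b), cons(e, cons(cons(cons(e, b), cons(e, b)), b)), cons(e, e)), b, b))  →  cons(cons(cons(cons(b, b), cons(e, b)), cons(e, cons(b, b))), m(cons(m(cons(e, b), cons(e, cons(e, b)), b), b), cons(e, cons(cons(cons(e, b), cons(e, b)), b)), cons(e, e)))   [R1 at 2]
4. cons(cons(cons(cons(b, b), cons(e, b)), cons(e, cons(b, b))), m(cons(m(cons(e, b), cons(e, cons(e, b)), b), b), cons(e, cons(cons(cons(e, b), cons(e, b)), b)), cons(e, e)))  →  cons(cons(cons(cons(b, b), cons(e, b)), cons(e, cons(b, b))), e)   [R3 at 2]

Reduce t₂ = m(m(cons(b, e), cons(b, cons(cons(cons(b, b), m(cons(b, b), cons(cons(b, b), cons(e, b)), e)), b)), b), cons(e, cons(e, b)), e):
1. m(m(cons(b, e), cons(b, cons(cons(cons(b, b), m(cons(b, b), cons(cons(b, b), cons(e, b)), e)), b)), b), cons(e, cons(e, b)), e)  →  e   [R3 at ε]

no — NF(t₁) = cons(cons(cons(cons(b, b), cons(e, b)), cons(e, cons(b, b))), e), NF(t₂) = e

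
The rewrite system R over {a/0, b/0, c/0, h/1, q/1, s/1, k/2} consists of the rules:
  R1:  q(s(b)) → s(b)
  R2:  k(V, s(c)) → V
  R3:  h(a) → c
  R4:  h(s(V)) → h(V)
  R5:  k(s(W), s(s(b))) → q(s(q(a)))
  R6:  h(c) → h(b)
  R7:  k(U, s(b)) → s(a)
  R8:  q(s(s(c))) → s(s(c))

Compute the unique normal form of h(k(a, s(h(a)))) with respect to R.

c

1. h(k(a, s(h(a))))  →  h(k(a, s(c)))   [R3 at 1.2.1]
2. h(k(a, s(c)))  →  h(a)   [R2 at 1]
3. h(a)  →  c   [R3 at ε]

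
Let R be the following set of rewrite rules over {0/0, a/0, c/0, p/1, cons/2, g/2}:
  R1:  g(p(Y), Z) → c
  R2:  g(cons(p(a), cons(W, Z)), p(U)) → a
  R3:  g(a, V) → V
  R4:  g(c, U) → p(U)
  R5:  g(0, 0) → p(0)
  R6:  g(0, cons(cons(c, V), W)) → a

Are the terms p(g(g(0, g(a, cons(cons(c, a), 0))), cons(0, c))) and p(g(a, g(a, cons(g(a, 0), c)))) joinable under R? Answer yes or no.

Reduce t₁ = p(g(g(0, g(a, cons(cons(c, a), 0))), cons(0, c))):
1. p(g(g(0, g(a, cons(cons(c, a), 0))), cons(0, c)))  →  p(g(g(0, cons(cons(c, a), 0)), cons(0, c)))   [R3 at 1.1.2]
2. p(g(g(0, cons(cons(c, a), 0)), cons(0, c)))  →  p(g(a, cons(0, c)))   [R6 at 1.1]
3. p(g(a, cons(0, c)))  →  p(cons(0, c))   [R3 at 1]

Reduce t₂ = p(g(a, g(a, cons(g(a, 0), c)))):
1. p(g(a, g(a, cons(g(a, 0), c))))  →  p(g(a, cons(g(a, 0), c)))   [R3 at 1]
2. p(g(a, cons(g(a, 0), c)))  →  p(cons(g(a, 0), c))   [R3 at 1]
3. p(cons(g(a, 0), c))  →  p(cons(0, c))   [R3 at 1.1]

yes — NF(t₁) = p(cons(0, c)), NF(t₂) = p(cons(0, c))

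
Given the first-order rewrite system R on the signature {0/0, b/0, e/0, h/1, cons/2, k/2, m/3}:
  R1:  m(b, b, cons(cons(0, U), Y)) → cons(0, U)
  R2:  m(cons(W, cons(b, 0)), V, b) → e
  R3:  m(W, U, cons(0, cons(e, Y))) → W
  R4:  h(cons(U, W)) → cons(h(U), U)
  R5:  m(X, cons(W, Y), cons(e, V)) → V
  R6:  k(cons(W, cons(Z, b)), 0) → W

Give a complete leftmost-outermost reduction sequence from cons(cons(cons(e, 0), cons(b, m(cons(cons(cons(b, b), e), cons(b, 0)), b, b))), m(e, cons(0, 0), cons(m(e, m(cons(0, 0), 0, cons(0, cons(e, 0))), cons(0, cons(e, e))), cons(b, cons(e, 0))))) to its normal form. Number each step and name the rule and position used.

1. cons(cons(cons(e, 0), cons(b, m(cons(cons(cons(b, b), e), cons(b, 0)), b, b))), m(e, cons(0, 0), cons(m(e, m(cons(0, 0), 0, cons(0, cons(e, 0))), cons(0, cons(e, e))), cons(b, cons(e, 0)))))  →  cons(cons(cons(e, 0), cons(b, e)), m(e, cons(0, 0), cons(m(e, m(cons(0, 0), 0, cons(0, cons(e, 0))), cons(0, cons(e, e))), cons(b, cons(e, 0)))))   [R2 at 1.2.2]
2. cons(cons(cons(e, 0), cons(b, e)), m(e, cons(0, 0), cons(m(e, m(cons(0, 0), 0, cons(0, cons(e, 0))), cons(0, cons(e, e))), cons(b, cons(e, 0)))))  →  cons(cons(cons(e, 0), cons(b, e)), m(e, cons(0, 0), cons(e, cons(b, cons(e, 0)))))   [R3 at 2.3.1]
3. cons(cons(cons(e, 0), cons(b, e)), m(e, cons(0, 0), cons(e, cons(b, cons(e, 0)))))  →  cons(cons(cons(e, 0), cons(b, e)), cons(b, cons(e, 0)))   [R5 at 2]

cons(cons(cons(e, 0), cons(b, e)), cons(b, cons(e, 0)))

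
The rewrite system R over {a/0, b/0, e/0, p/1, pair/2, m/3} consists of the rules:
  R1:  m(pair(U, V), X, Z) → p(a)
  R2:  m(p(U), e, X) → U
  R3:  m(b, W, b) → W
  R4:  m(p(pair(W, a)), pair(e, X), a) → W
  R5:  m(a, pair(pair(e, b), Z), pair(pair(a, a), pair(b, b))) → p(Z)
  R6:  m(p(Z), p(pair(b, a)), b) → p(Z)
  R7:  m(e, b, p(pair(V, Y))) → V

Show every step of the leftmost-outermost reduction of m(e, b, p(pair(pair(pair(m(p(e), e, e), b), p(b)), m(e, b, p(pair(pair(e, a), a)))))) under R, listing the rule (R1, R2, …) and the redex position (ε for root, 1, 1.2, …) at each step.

pair(pair(e, b), p(b))

1. m(e, b, p(pair(pair(pair(m(p(e), e, e), b), p(b)), m(e, b, p(pair(pair(e, a), a))))))  →  pair(pair(m(p(e), e, e), b), p(b))   [R7 at ε]
2. pair(pair(m(p(e), e, e), b), p(b))  →  pair(pair(e, b), p(b))   [R2 at 1.1]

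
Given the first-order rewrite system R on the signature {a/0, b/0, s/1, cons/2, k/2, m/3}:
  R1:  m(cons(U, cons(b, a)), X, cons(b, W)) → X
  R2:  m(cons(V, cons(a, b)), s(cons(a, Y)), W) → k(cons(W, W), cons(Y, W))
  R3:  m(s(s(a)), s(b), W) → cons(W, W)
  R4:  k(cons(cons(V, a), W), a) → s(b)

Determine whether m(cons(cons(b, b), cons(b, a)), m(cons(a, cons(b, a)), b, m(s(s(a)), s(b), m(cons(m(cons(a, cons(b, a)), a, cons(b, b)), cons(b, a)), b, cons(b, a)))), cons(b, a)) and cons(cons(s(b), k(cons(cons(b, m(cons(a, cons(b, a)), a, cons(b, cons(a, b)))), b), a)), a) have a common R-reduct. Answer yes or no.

no — NF(t₁) = b, NF(t₂) = cons(cons(s(b), s(b)), a)

Reduce t₁ = m(cons(cons(b, b), cons(b, a)), m(cons(a, cons(b, a)), b, m(s(s(a)), s(b), m(cons(m(cons(a, cons(b, a)), a, cons(b, b)), cons(b, a)), b, cons(b, a)))), cons(b, a)):
1. m(cons(cons(b, b), cons(b, a)), m(cons(a, cons(b, a)), b, m(s(s(a)), s(b), m(cons(m(cons(a, cons(b, a)), a, cons(b, b)), cons(b, a)), b, cons(b, a)))), cons(b, a))  →  m(cons(a, cons(b, a)), b, m(s(s(a)), s(b), m(cons(m(cons(a, cons(b, a)), a, cons(b, b)), cons(b, a)), b, cons(b, a))))   [R1 at ε]
2. m(cons(a, cons(b, a)), b, m(s(s(a)), s(b), m(cons(m(cons(a, cons(b, a)), a, cons(b, b)), cons(b, a)), b, cons(b, a))))  →  m(cons(a, cons(b, a)), b, cons(m(cons(m(cons(a, cons(b, a)), a, cons(b, b)), cons(b, a)), b, cons(b, a)), m(cons(m(cons(a, cons(b, a)), a, cons(b, b)), cons(b, a)), b, cons(b, a))))   [R3 at 3]
3. m(cons(a, cons(b, a)), b, cons(m(cons(m(cons(a, cons(b, a)), a, cons(b, b)), cons(b, a)), b, cons(b, a)), m(cons(m(cons(a, cons(b, a)), a, cons(b, b)), cons(b, a)), b, cons(b, a))))  →  m(cons(a, cons(b, a)), b, cons(b, m(cons(m(cons(a, cons(b, a)), a, cons(b, b)), cons(b, a)), b, cons(b, a))))   [R1 at 3.1]
4. m(cons(a, cons(b, a)), b, cons(b, m(cons(m(cons(a, cons(b, a)), a, cons(b, b)), cons(b, a)), b, cons(b, a))))  →  b   [R1 at ε]

Reduce t₂ = cons(cons(s(b), k(cons(cons(b, m(cons(a, cons(b, a)), a, cons(b, cons(a, b)))), b), a)), a):
1. cons(cons(s(b), k(cons(cons(b, m(cons(a, cons(b, a)), a, cons(b, cons(a, b)))), b), a)), a)  →  cons(cons(s(b), k(cons(cons(b, a), b), a)), a)   [R1 at 1.2.1.1.2]
2. cons(cons(s(b), k(cons(cons(b, a), b), a)), a)  →  cons(cons(s(b), s(b)), a)   [R4 at 1.2]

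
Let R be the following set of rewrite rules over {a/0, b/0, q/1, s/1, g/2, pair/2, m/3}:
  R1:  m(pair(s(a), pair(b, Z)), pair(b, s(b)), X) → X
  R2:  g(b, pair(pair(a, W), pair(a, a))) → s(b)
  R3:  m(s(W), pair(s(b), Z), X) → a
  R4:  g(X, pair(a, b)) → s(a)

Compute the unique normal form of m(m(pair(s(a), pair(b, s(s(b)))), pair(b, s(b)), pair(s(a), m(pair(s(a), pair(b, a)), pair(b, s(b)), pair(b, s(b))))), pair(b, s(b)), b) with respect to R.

b

1. m(m(pair(s(a), pair(b, s(s(b)))), pair(b, s(b)), pair(s(a), m(pair(s(a), pair(b, a)), pair(b, s(b)), pair(b, s(b))))), pair(b, s(b)), b)  →  m(pair(s(a), m(pair(s(a), pair(b, a)), pair(b, s(b)), pair(b, s(b)))), pair(b, s(b)), b)   [R1 at 1]
2. m(pair(s(a), m(pair(s(a), pair(b, a)), pair(b, s(b)), pair(b, s(b)))), pair(b, s(b)), b)  →  m(pair(s(a), pair(b, s(b))), pair(b, s(b)), b)   [R1 at 1.2]
3. m(pair(s(a), pair(b, s(b))), pair(b, s(b)), b)  →  b   [R1 at ε]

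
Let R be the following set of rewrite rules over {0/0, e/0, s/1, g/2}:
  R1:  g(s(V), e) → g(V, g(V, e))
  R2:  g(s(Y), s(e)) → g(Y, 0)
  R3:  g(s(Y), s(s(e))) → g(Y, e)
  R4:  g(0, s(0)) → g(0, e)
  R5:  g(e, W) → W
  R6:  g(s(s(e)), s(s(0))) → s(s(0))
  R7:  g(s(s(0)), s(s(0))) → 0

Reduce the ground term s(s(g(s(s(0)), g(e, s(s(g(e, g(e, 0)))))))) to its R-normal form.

1. s(s(g(s(s(0)), g(e, s(s(g(e, g(e, 0))))))))  →  s(s(g(s(s(0)), s(s(g(e, g(e, 0)))))))   [R5 at 1.1.2]
2. s(s(g(s(s(0)), s(s(g(e, g(e, 0)))))))  →  s(s(g(s(s(0)), s(s(g(e, 0))))))   [R5 at 1.1.2.1.1]
3. s(s(g(s(s(0)), s(s(g(e, 0))))))  →  s(s(g(s(s(0)), s(s(0)))))   [R5 at 1.1.2.1.1]
4. s(s(g(s(s(0)), s(s(0)))))  →  s(s(0))   [R7 at 1.1]

s(s(0))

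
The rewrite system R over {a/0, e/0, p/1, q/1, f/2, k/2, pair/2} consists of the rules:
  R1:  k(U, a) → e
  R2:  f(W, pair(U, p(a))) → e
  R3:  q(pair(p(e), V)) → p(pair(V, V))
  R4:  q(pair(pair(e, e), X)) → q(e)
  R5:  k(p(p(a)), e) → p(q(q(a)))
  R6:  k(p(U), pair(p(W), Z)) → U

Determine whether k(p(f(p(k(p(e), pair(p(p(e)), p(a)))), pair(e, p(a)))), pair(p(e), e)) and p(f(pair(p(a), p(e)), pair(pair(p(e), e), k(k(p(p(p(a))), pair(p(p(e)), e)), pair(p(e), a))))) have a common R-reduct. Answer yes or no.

no — NF(t₁) = e, NF(t₂) = p(e)

Reduce t₁ = k(p(f(p(k(p(e), pair(p(p(e)), p(a)))), pair(e, p(a)))), pair(p(e), e)):
1. k(p(f(p(k(p(e), pair(p(p(e)), p(a)))), pair(e, p(a)))), pair(p(e), e))  →  f(p(k(p(e), pair(p(p(e)), p(a)))), pair(e, p(a)))   [R6 at ε]
2. f(p(k(p(e), pair(p(p(e)), p(a)))), pair(e, p(a)))  →  e   [R2 at ε]

Reduce t₂ = p(f(pair(p(a), p(e)), pair(pair(p(e), e), k(k(p(p(p(a))), pair(p(p(e)), e)), pair(p(e), a))))):
1. p(f(pair(p(a), p(e)), pair(pair(p(e), e), k(k(p(p(p(a))), pair(p(p(e)), e)), pair(p(e), a)))))  →  p(f(pair(p(a), p(e)), pair(pair(p(e), e), k(p(p(a)), pair(p(e), a)))))   [R6 at 1.2.2.1]
2. p(f(pair(p(a), p(e)), pair(pair(p(e), e), k(p(p(a)), pair(p(e), a)))))  →  p(f(pair(p(a), p(e)), pair(pair(p(e), e), p(a))))   [R6 at 1.2.2]
3. p(f(pair(p(a), p(e)), pair(pair(p(e), e), p(a))))  →  p(e)   [R2 at 1]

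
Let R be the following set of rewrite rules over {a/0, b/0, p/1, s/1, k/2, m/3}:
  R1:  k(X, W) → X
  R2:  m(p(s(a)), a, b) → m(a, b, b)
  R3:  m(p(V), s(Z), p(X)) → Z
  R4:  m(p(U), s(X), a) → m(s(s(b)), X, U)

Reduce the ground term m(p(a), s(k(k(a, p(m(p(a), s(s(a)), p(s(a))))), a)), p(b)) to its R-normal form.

1. m(p(a), s(k(k(a, p(m(p(a), s(s(a)), p(s(a))))), a)), p(b))  →  k(k(a, p(m(p(a), s(s(a)), p(s(a))))), a)   [R3 at ε]
2. k(k(a, p(m(p(a), s(s(a)), p(s(a))))), a)  →  k(a, p(m(p(a), s(s(a)), p(s(a)))))   [R1 at ε]
3. k(a, p(m(p(a), s(s(a)), p(s(a)))))  →  a   [R1 at ε]

a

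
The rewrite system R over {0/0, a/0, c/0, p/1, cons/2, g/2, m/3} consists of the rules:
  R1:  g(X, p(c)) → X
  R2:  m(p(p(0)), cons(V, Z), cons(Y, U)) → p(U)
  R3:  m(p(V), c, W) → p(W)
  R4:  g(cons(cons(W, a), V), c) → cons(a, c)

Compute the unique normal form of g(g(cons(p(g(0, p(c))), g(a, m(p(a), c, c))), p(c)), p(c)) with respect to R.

1. g(g(cons(p(g(0, p(c))), g(a, m(p(a), c, c))), p(c)), p(c))  →  g(cons(p(g(0, p(c))), g(a, m(p(a), c, c))), p(c))   [R1 at ε]
2. g(cons(p(g(0, p(c))), g(a, m(p(a), c, c))), p(c))  →  cons(p(g(0, p(c))), g(a, m(p(a), c, c)))   [R1 at ε]
3. cons(p(g(0, p(c))), g(a, m(p(a), c, c)))  →  cons(p(0), g(a, m(p(a), c, c)))   [R1 at 1.1]
4. cons(p(0), g(a, m(p(a), c, c)))  →  cons(p(0), g(a, p(c)))   [R3 at 2.2]
5. cons(p(0), g(a, p(c)))  →  cons(p(0), a)   [R1 at 2]

cons(p(0), a)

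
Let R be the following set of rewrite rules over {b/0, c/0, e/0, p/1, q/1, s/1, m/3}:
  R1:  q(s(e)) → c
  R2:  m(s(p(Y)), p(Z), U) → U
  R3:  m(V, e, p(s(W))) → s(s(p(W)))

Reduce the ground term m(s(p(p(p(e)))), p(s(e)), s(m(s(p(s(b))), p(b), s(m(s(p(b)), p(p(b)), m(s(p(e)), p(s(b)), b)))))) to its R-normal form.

s(s(b))

1. m(s(p(p(p(e)))), p(s(e)), s(m(s(p(s(b))), p(b), s(m(s(p(b)), p(p(b)), m(s(p(e)), p(s(b)), b))))))  →  s(m(s(p(s(b))), p(b), s(m(s(p(b)), p(p(b)), m(s(p(e)), p(s(b)), b)))))   [R2 at ε]
2. s(m(s(p(s(b))), p(b), s(m(s(p(b)), p(p(b)), m(s(p(e)), p(s(b)), b)))))  →  s(s(m(s(p(b)), p(p(b)), m(s(p(e)), p(s(b)), b))))   [R2 at 1]
3. s(s(m(s(p(b)), p(p(b)), m(s(p(e)), p(s(b)), b))))  →  s(s(m(s(p(e)), p(s(b)), b)))   [R2 at 1.1]
4. s(s(m(s(p(e)), p(s(b)), b)))  →  s(s(b))   [R2 at 1.1]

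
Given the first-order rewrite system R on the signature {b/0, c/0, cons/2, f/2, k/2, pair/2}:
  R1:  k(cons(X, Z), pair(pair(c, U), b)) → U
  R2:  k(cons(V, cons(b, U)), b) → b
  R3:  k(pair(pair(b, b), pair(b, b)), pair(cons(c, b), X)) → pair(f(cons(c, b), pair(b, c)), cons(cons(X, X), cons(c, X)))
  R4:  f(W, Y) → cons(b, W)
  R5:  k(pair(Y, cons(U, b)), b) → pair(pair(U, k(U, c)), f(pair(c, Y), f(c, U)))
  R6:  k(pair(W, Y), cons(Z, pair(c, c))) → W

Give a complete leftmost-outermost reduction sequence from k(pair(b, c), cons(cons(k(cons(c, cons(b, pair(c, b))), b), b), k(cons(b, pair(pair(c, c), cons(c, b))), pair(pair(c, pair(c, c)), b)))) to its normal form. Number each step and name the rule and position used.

b

1. k(pair(b, c), cons(cons(k(cons(c, cons(b, pair(c, b))), b), b), k(cons(b, pair(pair(c, c), cons(c, b))), pair(pair(c, pair(c, c)), b))))  →  k(pair(b, c), cons(cons(b, b), k(cons(b, pair(pair(c, c), cons(c, b))), pair(pair(c, pair(c, c)), b))))   [R2 at 2.1.1]
2. k(pair(b, c), cons(cons(b, b), k(cons(b, pair(pair(c, c), cons(c, b))), pair(pair(c, pair(c, c)), b))))  →  k(pair(b, c), cons(cons(b, b), pair(c, c)))   [R1 at 2.2]
3. k(pair(b, c), cons(cons(b, b), pair(c, c)))  →  b   [R6 at ε]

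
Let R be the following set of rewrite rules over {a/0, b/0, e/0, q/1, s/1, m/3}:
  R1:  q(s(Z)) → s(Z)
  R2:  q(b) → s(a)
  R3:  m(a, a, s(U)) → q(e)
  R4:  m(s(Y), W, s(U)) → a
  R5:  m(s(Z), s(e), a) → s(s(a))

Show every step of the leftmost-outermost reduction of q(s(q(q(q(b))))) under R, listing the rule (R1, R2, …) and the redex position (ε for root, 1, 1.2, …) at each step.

s(s(a))

1. q(s(q(q(q(b)))))  →  s(q(q(q(b))))   [R1 at ε]
2. s(q(q(q(b))))  →  s(q(q(s(a))))   [R2 at 1.1.1]
3. s(q(q(s(a))))  →  s(q(s(a)))   [R1 at 1.1]
4. s(q(s(a)))  →  s(s(a))   [R1 at 1]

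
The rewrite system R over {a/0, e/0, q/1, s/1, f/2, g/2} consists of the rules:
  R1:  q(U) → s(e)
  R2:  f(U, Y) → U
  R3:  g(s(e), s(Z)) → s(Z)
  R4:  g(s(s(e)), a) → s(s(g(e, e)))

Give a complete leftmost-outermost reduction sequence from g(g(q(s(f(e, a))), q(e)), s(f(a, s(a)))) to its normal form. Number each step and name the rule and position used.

1. g(g(q(s(f(e, a))), q(e)), s(f(a, s(a))))  →  g(g(s(e), q(e)), s(f(a, s(a))))   [R1 at 1.1]
2. g(g(s(e), q(e)), s(f(a, s(a))))  →  g(g(s(e), s(e)), s(f(a, s(a))))   [R1 at 1.2]
3. g(g(s(e), s(e)), s(f(a, s(a))))  →  g(s(e), s(f(a, s(a))))   [R3 at 1]
4. g(s(e), s(f(a, s(a))))  →  s(f(a, s(a)))   [R3 at ε]
5. s(f(a, s(a)))  →  s(a)   [R2 at 1]

s(a)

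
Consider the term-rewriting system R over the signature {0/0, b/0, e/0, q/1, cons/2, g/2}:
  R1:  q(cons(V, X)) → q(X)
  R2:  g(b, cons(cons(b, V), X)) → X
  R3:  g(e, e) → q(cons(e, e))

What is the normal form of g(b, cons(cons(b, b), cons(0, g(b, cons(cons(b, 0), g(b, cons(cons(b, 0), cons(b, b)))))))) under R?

cons(0, cons(b, b))

1. g(b, cons(cons(b, b), cons(0, g(b, cons(cons(b, 0), g(b, cons(cons(b, 0), cons(b, b))))))))  →  cons(0, g(b, cons(cons(b, 0), g(b, cons(cons(b, 0), cons(b, b))))))   [R2 at ε]
2. cons(0, g(b, cons(cons(b, 0), g(b, cons(cons(b, 0), cons(b, b))))))  →  cons(0, g(b, cons(cons(b, 0), cons(b, b))))   [R2 at 2]
3. cons(0, g(b, cons(cons(b, 0), cons(b, b))))  →  cons(0, cons(b, b))   [R2 at 2]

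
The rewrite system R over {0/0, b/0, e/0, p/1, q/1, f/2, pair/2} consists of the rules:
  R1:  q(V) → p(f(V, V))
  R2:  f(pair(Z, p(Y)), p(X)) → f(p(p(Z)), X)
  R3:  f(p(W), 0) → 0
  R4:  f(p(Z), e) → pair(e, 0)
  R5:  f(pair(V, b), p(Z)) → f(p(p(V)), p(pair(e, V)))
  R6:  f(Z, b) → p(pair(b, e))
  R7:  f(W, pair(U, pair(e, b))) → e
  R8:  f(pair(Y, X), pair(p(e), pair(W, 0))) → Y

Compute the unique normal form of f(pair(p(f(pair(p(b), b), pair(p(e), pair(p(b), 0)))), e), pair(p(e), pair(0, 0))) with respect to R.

p(p(b))

1. f(pair(p(f(pair(p(b), b), pair(p(e), pair(p(b), 0)))), e), pair(p(e), pair(0, 0)))  →  p(f(pair(p(b), b), pair(p(e), pair(p(b), 0))))   [R8 at ε]
2. p(f(pair(p(b), b), pair(p(e), pair(p(b), 0))))  →  p(p(b))   [R8 at 1]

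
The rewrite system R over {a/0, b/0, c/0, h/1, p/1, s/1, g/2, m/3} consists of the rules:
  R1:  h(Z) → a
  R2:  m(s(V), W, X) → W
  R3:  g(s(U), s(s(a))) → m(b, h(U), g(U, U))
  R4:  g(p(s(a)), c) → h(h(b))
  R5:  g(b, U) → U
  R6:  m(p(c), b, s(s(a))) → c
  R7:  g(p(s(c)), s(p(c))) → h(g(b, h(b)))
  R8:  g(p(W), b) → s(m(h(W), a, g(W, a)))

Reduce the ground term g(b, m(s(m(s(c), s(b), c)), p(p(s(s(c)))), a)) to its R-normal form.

1. g(b, m(s(m(s(c), s(b), c)), p(p(s(s(c)))), a))  →  m(s(m(s(c), s(b), c)), p(p(s(s(c)))), a)   [R5 at ε]
2. m(s(m(s(c), s(b), c)), p(p(s(s(c)))), a)  →  p(p(s(s(c))))   [R2 at ε]

p(p(s(s(c))))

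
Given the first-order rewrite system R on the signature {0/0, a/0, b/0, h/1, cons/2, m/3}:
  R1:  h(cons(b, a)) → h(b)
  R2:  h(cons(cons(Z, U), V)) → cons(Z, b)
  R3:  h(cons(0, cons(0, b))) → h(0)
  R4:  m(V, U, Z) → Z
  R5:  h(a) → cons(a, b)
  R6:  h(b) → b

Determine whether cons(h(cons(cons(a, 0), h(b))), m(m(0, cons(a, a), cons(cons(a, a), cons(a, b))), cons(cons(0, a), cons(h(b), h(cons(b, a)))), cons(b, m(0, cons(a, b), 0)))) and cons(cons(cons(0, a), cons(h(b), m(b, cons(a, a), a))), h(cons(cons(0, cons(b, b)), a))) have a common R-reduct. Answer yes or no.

no — NF(t₁) = cons(cons(a, b), cons(b, 0)), NF(t₂) = cons(cons(cons(0, a), cons(b, a)), cons(0, b))

Reduce t₁ = cons(h(cons(cons(a, 0), h(b))), m(m(0, cons(a, a), cons(cons(a, a), cons(a, b))), cons(cons(0, a), cons(h(b), h(cons(b, a)))), cons(b, m(0, cons(a, b), 0)))):
1. cons(h(cons(cons(a, 0), h(b))), m(m(0, cons(a, a), cons(cons(a, a), cons(a, b))), cons(cons(0, a), cons(h(b), h(cons(b, a)))), cons(b, m(0, cons(a, b), 0))))  →  cons(cons(a, b), m(m(0, cons(a, a), cons(cons(a, a), cons(a, b))), cons(cons(0, a), cons(h(b), h(cons(b, a)))), cons(b, m(0, cons(a, b), 0))))   [R2 at 1]
2. cons(cons(a, b), m(m(0, cons(a, a), cons(cons(a, a), cons(a, b))), cons(cons(0, a), cons(h(b), h(cons(b, a)))), cons(b, m(0, cons(a, b), 0))))  →  cons(cons(a, b), cons(b, m(0, cons(a, b), 0)))   [R4 at 2]
3. cons(cons(a, b), cons(b, m(0, cons(a, b), 0)))  →  cons(cons(a, b), cons(b, 0))   [R4 at 2.2]

Reduce t₂ = cons(cons(cons(0, a), cons(h(b), m(b, cons(a, a), a))), h(cons(cons(0, cons(b, b)), a))):
1. cons(cons(cons(0, a), cons(h(b), m(b, cons(a, a), a))), h(cons(cons(0, cons(b, b)), a)))  →  cons(cons(cons(0, a), cons(b, m(b, cons(a, a), a))), h(cons(cons(0, cons(b, b)), a)))   [R6 at 1.2.1]
2. cons(cons(cons(0, a), cons(b, m(b, cons(a, a), a))), h(cons(cons(0, cons(b, b)), a)))  →  cons(cons(cons(0, a), cons(b, a)), h(cons(cons(0, cons(b, b)), a)))   [R4 at 1.2.2]
3. cons(cons(cons(0, a), cons(b, a)), h(cons(cons(0, cons(b, b)), a)))  →  cons(cons(cons(0, a), cons(b, a)), cons(0, b))   [R2 at 2]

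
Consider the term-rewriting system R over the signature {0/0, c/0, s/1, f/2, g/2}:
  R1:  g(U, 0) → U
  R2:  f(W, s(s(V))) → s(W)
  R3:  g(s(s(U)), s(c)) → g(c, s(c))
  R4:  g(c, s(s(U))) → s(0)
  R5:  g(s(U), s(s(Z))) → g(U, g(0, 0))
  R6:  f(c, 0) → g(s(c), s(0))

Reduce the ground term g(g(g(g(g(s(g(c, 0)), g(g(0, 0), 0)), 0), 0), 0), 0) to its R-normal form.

s(c)

1. g(g(g(g(g(s(g(c, 0)), g(g(0, 0), 0)), 0), 0), 0), 0)  →  g(g(g(g(s(g(c, 0)), g(g(0, 0), 0)), 0), 0), 0)   [R1 at ε]
2. g(g(g(g(s(g(c, 0)), g(g(0, 0), 0)), 0), 0), 0)  →  g(g(g(s(g(c, 0)), g(g(0, 0), 0)), 0), 0)   [R1 at ε]
3. g(g(g(s(g(c, 0)), g(g(0, 0), 0)), 0), 0)  →  g(g(s(g(c, 0)), g(g(0, 0), 0)), 0)   [R1 at ε]
4. g(g(s(g(c, 0)), g(g(0, 0), 0)), 0)  →  g(s(g(c, 0)), g(g(0, 0), 0))   [R1 at ε]
5. g(s(g(c, 0)), g(g(0, 0), 0))  →  g(s(c), g(g(0, 0), 0))   [R1 at 1.1]
6. g(s(c), g(g(0, 0), 0))  →  g(s(c), g(0, 0))   [R1 at 2]
7. g(s(c), g(0, 0))  →  g(s(c), 0)   [R1 at 2]
8. g(s(c), 0)  →  s(c)   [R1 at ε]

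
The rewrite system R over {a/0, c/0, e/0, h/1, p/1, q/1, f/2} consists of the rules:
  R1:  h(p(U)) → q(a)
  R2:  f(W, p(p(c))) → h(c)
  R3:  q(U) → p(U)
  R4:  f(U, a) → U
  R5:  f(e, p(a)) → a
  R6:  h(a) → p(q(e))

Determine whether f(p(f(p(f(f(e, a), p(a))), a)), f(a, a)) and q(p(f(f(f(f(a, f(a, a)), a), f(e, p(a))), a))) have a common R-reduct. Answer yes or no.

yes — NF(t₁) = p(p(a)), NF(t₂) = p(p(a))

Reduce t₁ = f(p(f(p(f(f(e, a), p(a))), a)), f(a, a)):
1. f(p(f(p(f(f(e, a), p(a))), a)), f(a, a))  →  f(p(p(f(f(e, a), p(a)))), f(a, a))   [R4 at 1.1]
2. f(p(p(f(f(e, a), p(a)))), f(a, a))  →  f(p(p(f(e, p(a)))), f(a, a))   [R4 at 1.1.1.1]
3. f(p(p(f(e, p(a)))), f(a, a))  →  f(p(p(a)), f(a, a))   [R5 at 1.1.1]
4. f(p(p(a)), f(a, a))  →  f(p(p(a)), a)   [R4 at 2]
5. f(p(p(a)), a)  →  p(p(a))   [R4 at ε]

Reduce t₂ = q(p(f(f(f(f(a, f(a, a)), a), f(e, p(a))), a))):
1. q(p(f(f(f(f(a, f(a, a)), a), f(e, p(a))), a)))  →  p(p(f(f(f(f(a, f(a, a)), a), f(e, p(a))), a)))   [R3 at ε]
2. p(p(f(f(f(f(a, f(a, a)), a), f(e, p(a))), a)))  →  p(p(f(f(f(a, f(a, a)), a), f(e, p(a)))))   [R4 at 1.1]
3. p(p(f(f(f(a, f(a, a)), a), f(e, p(a)))))  →  p(p(f(f(a, f(a, a)), f(e, p(a)))))   [R4 at 1.1.1]
4. p(p(f(f(a, f(a, a)), f(e, p(a)))))  →  p(p(f(f(a, a), f(e, p(a)))))   [R4 at 1.1.1.2]
5. p(p(f(f(a, a), f(e, p(a)))))  →  p(p(f(a, f(e, p(a)))))   [R4 at 1.1.1]
6. p(p(f(a, f(e, p(a)))))  →  p(p(f(a, a)))   [R5 at 1.1.2]
7. p(p(f(a, a)))  →  p(p(a))   [R4 at 1.1]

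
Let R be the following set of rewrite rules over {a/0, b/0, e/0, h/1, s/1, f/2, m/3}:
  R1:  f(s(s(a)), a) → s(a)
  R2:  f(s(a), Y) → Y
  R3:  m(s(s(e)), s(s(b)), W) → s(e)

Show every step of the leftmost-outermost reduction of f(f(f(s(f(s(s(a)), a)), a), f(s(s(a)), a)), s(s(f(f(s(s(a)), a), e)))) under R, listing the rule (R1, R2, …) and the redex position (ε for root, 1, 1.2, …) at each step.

s(s(e))

1. f(f(f(s(f(s(s(a)), a)), a), f(s(s(a)), a)), s(s(f(f(s(s(a)), a), e))))  →  f(f(f(s(s(a)), a), f(s(s(a)), a)), s(s(f(f(s(s(a)), a), e))))   [R1 at 1.1.1.1]
2. f(f(f(s(s(a)), a), f(s(s(a)), a)), s(s(f(f(s(s(a)), a), e))))  →  f(f(s(a), f(s(s(a)), a)), s(s(f(f(s(s(a)), a), e))))   [R1 at 1.1]
3. f(f(s(a), f(s(s(a)), a)), s(s(f(f(s(s(a)), a), e))))  →  f(f(s(s(a)), a), s(s(f(f(s(s(a)), a), e))))   [R2 at 1]
4. f(f(s(s(a)), a), s(s(f(f(s(s(a)), a), e))))  →  f(s(a), s(s(f(f(s(s(a)), a), e))))   [R1 at 1]
5. f(s(a), s(s(f(f(s(s(a)), a), e))))  →  s(s(f(f(s(s(a)), a), e)))   [R2 at ε]
6. s(s(f(f(s(s(a)), a), e)))  →  s(s(f(s(a), e)))   [R1 at 1.1.1]
7. s(s(f(s(a), e)))  →  s(s(e))   [R2 at 1.1]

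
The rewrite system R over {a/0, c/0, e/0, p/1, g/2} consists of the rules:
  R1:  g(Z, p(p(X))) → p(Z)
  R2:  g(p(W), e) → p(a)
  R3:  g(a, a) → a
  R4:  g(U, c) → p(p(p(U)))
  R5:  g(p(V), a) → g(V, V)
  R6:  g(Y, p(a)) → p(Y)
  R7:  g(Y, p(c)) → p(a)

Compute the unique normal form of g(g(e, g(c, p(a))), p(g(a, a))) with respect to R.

1. g(g(e, g(c, p(a))), p(g(a, a)))  →  g(g(e, p(c)), p(g(a, a)))   [R6 at 1.2]
2. g(g(e, p(c)), p(g(a, a)))  →  g(p(a), p(g(a, a)))   [R7 at 1]
3. g(p(a), p(g(a, a)))  →  g(p(a), p(a))   [R3 at 2.1]
4. g(p(a), p(a))  →  p(p(a))   [R6 at ε]

p(p(a))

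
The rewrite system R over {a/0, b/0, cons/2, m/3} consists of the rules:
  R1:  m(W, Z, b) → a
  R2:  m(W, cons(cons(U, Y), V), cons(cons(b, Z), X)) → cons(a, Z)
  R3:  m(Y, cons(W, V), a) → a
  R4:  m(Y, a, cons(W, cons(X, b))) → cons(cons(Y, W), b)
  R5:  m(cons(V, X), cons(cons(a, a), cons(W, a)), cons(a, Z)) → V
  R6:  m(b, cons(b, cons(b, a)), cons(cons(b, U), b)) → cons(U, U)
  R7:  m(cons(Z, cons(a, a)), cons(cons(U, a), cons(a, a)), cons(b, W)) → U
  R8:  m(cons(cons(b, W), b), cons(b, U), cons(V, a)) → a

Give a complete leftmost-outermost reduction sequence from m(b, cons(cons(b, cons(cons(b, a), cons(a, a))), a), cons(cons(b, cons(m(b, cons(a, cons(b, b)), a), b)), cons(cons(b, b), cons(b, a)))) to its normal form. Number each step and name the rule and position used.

cons(a, cons(a, b))

1. m(b, cons(cons(b, cons(cons(b, a), cons(a, a))), a), cons(cons(b, cons(m(b, cons(a, cons(b, b)), a), b)), cons(cons(b, b), cons(b, a))))  →  cons(a, cons(m(b, cons(a, cons(b, b)), a), b))   [R2 at ε]
2. cons(a, cons(m(b, cons(a, cons(b, b)), a), b))  →  cons(a, cons(a, b))   [R3 at 2.1]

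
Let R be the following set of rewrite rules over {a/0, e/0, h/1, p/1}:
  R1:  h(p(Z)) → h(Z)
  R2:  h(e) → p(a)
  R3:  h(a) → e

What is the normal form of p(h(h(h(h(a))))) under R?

1. p(h(h(h(h(a)))))  →  p(h(h(h(e))))   [R3 at 1.1.1.1]
2. p(h(h(h(e))))  →  p(h(h(p(a))))   [R2 at 1.1.1]
3. p(h(h(p(a))))  →  p(h(h(a)))   [R1 at 1.1]
4. p(h(h(a)))  →  p(h(e))   [R3 at 1.1]
5. p(h(e))  →  p(p(a))   [R2 at 1]

p(p(a))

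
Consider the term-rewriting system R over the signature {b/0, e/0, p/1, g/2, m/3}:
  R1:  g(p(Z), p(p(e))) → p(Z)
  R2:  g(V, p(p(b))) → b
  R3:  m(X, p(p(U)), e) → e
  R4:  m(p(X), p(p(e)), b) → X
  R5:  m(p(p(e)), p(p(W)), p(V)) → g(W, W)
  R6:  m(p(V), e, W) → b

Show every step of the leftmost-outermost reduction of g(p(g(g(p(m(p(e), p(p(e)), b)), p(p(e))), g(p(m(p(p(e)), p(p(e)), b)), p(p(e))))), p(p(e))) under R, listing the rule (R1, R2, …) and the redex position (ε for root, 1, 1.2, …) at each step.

p(p(e))

1. g(p(g(g(p(m(p(e), p(p(e)), b)), p(p(e))), g(p(m(p(p(e)), p(p(e)), b)), p(p(e))))), p(p(e)))  →  p(g(g(p(m(p(e), p(p(e)), b)), p(p(e))), g(p(m(p(p(e)), p(p(e)), b)), p(p(e)))))   [R1 at ε]
2. p(g(g(p(m(p(e), p(p(e)), b)), p(p(e))), g(p(m(p(p(e)), p(p(e)), b)), p(p(e)))))  →  p(g(p(m(p(e), p(p(e)), b)), g(p(m(p(p(e)), p(p(e)), b)), p(p(e)))))   [R1 at 1.1]
3. p(g(p(m(p(e), p(p(e)), b)), g(p(m(p(p(e)), p(p(e)), b)), p(p(e)))))  →  p(g(p(e), g(p(m(p(p(e)), p(p(e)), b)), p(p(e)))))   [R4 at 1.1.1]
4. p(g(p(e), g(p(m(p(p(e)), p(p(e)), b)), p(p(e)))))  →  p(g(p(e), p(m(p(p(e)), p(p(e)), b))))   [R1 at 1.2]
5. p(g(p(e), p(m(p(p(e)), p(p(e)), b))))  →  p(g(p(e), p(p(e))))   [R4 at 1.2.1]
6. p(g(p(e), p(p(e))))  →  p(p(e))   [R1 at 1]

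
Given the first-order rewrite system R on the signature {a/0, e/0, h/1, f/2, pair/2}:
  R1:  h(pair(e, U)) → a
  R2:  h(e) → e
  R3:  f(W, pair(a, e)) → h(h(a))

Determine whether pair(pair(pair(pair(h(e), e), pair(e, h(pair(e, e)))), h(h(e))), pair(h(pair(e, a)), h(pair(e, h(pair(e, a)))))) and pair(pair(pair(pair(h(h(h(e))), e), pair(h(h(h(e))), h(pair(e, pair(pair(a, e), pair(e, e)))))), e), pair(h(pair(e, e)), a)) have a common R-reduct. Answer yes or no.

yes — NF(t₁) = pair(pair(pair(pair(e, e), pair(e, a)), e), pair(a, a)), NF(t₂) = pair(pair(pair(pair(e, e), pair(e, a)), e), pair(a, a))

Reduce t₁ = pair(pair(pair(pair(h(e), e), pair(e, h(pair(e, e)))), h(h(e))), pair(h(pair(e, a)), h(pair(e, h(pair(e, a)))))):
1. pair(pair(pair(pair(h(e), e), pair(e, h(pair(e, e)))), h(h(e))), pair(h(pair(e, a)), h(pair(e, h(pair(e, a))))))  →  pair(pair(pair(pair(e, e), pair(e, h(pair(e, e)))), h(h(e))), pair(h(pair(e, a)), h(pair(e, h(pair(e, a))))))   [R2 at 1.1.1.1]
2. pair(pair(pair(pair(e, e), pair(e, h(pair(e, e)))), h(h(e))), pair(h(pair(e, a)), h(pair(e, h(pair(e, a))))))  →  pair(pair(pair(pair(e, e), pair(e, a)), h(h(e))), pair(h(pair(e, a)), h(pair(e, h(pair(e, a))))))   [R1 at 1.1.2.2]
3. pair(pair(pair(pair(e, e), pair(e, a)), h(h(e))), pair(h(pair(e, a)), h(pair(e, h(pair(e, a))))))  →  pair(pair(pair(pair(e, e), pair(e, a)), h(e)), pair(h(pair(e, a)), h(pair(e, h(pair(e, a))))))   [R2 at 1.2.1]
4. pair(pair(pair(pair(e, e), pair(e, a)), h(e)), pair(h(pair(e, a)), h(pair(e, h(pair(e, a))))))  →  pair(pair(pair(pair(e, e), pair(e, a)), e), pair(h(pair(e, a)), h(pair(e, h(pair(e, a))))))   [R2 at 1.2]
5. pair(pair(pair(pair(e, e), pair(e, a)), e), pair(h(pair(e, a)), h(pair(e, h(pair(e, a))))))  →  pair(pair(pair(pair(e, e), pair(e, a)), e), pair(a, h(pair(e, h(pair(e, a))))))   [R1 at 2.1]
6. pair(pair(pair(pair(e, e), pair(e, a)), e), pair(a, h(pair(e, h(pair(e, a))))))  →  pair(pair(pair(pair(e, e), pair(e, a)), e), pair(a, a))   [R1 at 2.2]

Reduce t₂ = pair(pair(pair(pair(h(h(h(e))), e), pair(h(h(h(e))), h(pair(e, pair(pair(a, e), pair(e, e)))))), e), pair(h(pair(e, e)), a)):
1. pair(pair(pair(pair(h(h(h(e))), e), pair(h(h(h(e))), h(pair(e, pair(pair(a, e), pair(e, e)))))), e), pair(h(pair(e, e)), a))  →  pair(pair(pair(pair(h(h(e)), e), pair(h(h(h(e))), h(pair(e, pair(pair(a, e), pair(e, e)))))), e), pair(h(pair(e, e)), a))   [R2 at 1.1.1.1.1.1]
2. pair(pair(pair(pair(h(h(e)), e), pair(h(h(h(e))), h(pair(e, pair(pair(a, e), pair(e, e)))))), e), pair(h(pair(e, e)), a))  →  pair(pair(pair(pair(h(e), e), pair(h(h(h(e))), h(pair(e, pair(pair(a, e), pair(e, e)))))), e), pair(h(pair(e, e)), a))   [R2 at 1.1.1.1.1]
3. pair(pair(pair(pair(h(e), e), pair(h(h(h(e))), h(pair(e, pair(pair(a, e), pair(e, e)))))), e), pair(h(pair(e, e)), a))  →  pair(pair(pair(pair(e, e), pair(h(h(h(e))), h(pair(e, pair(pair(a, e), pair(e, e)))))), e), pair(h(pair(e, e)), a))   [R2 at 1.1.1.1]
4. pair(pair(pair(pair(e, e), pair(h(h(h(e))), h(pair(e, pair(pair(a, e), pair(e, e)))))), e), pair(h(pair(e, e)), a))  →  pair(pair(pair(pair(e, e), pair(h(h(e)), h(pair(e, pair(pair(a, e), pair(e, e)))))), e), pair(h(pair(e, e)), a))   [R2 at 1.1.2.1.1.1]
5. pair(pair(pair(pair(e, e), pair(h(h(e)), h(pair(e, pair(pair(a, e), pair(e, e)))))), e), pair(h(pair(e, e)), a))  →  pair(pair(pair(pair(e, e), pair(h(e), h(pair(e, pair(pair(a, e), pair(e, e)))))), e), pair(h(pair(e, e)), a))   [R2 at 1.1.2.1.1]
6. pair(pair(pair(pair(e, e), pair(h(e), h(pair(e, pair(pair(a, e), pair(e, e)))))), e), pair(h(pair(e, e)), a))  →  pair(pair(pair(pair(e, e), pair(e, h(pair(e, pair(pair(a, e), pair(e, e)))))), e), pair(h(pair(e, e)), a))   [R2 at 1.1.2.1]
7. pair(pair(pair(pair(e, e), pair(e, h(pair(e, pair(pair(a, e), pair(e, e)))))), e), pair(h(pair(e, e)), a))  →  pair(pair(pair(pair(e, e), pair(e, a)), e), pair(h(pair(e, e)), a))   [R1 at 1.1.2.2]
8. pair(pair(pair(pair(e, e), pair(e, a)), e), pair(h(pair(e, e)), a))  →  pair(pair(pair(pair(e, e), pair(e, a)), e), pair(a, a))   [R1 at 2.1]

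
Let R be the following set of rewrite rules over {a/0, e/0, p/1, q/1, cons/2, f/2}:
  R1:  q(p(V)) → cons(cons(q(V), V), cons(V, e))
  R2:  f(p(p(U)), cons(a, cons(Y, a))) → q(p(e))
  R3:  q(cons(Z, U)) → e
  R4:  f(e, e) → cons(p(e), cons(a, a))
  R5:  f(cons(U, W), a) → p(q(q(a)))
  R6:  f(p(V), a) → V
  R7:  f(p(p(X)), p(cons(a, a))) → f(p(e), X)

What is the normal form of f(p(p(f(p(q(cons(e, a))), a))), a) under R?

1. f(p(p(f(p(q(cons(e, a))), a))), a)  →  p(f(p(q(cons(e, a))), a))   [R6 at ε]
2. p(f(p(q(cons(e, a))), a))  →  p(q(cons(e, a)))   [R6 at 1]
3. p(q(cons(e, a)))  →  p(e)   [R3 at 1]

p(e)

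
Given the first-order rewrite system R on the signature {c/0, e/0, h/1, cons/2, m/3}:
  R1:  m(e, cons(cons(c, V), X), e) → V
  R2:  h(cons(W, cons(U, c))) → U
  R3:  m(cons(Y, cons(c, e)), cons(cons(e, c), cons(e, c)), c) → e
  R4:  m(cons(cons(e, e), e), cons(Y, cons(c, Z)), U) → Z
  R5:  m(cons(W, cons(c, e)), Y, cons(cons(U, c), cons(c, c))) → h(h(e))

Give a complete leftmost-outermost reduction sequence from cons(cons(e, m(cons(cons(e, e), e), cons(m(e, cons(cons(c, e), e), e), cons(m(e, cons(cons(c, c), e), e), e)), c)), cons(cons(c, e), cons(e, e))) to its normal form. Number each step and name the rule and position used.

1. cons(cons(e, m(cons(cons(e, e), e), cons(m(e, cons(cons(c, e), e), e), cons(m(e, cons(cons(c, c), e), e), e)), c)), cons(cons(c, e), cons(e, e)))  →  cons(cons(e, m(cons(cons(e, e), e), cons(e, cons(m(e, cons(cons(c, c), e), e), e)), c)), cons(cons(c, e), cons(e, e)))   [R1 at 1.2.2.1]
2. cons(cons(e, m(cons(cons(e, e), e), cons(e, cons(m(e, cons(cons(c, c), e), e), e)), c)), cons(cons(c, e), cons(e, e)))  →  cons(cons(e, m(cons(cons(e, e), e), cons(e, cons(c, e)), c)), cons(cons(c, e), cons(e, e)))   [R1 at 1.2.2.2.1]
3. cons(cons(e, m(cons(cons(e, e), e), cons(e, cons(c, e)), c)), cons(cons(c, e), cons(e, e)))  →  cons(cons(e, e), cons(cons(c, e), cons(e, e)))   [R4 at 1.2]

cons(cons(e, e), cons(cons(c, e), cons(e, e)))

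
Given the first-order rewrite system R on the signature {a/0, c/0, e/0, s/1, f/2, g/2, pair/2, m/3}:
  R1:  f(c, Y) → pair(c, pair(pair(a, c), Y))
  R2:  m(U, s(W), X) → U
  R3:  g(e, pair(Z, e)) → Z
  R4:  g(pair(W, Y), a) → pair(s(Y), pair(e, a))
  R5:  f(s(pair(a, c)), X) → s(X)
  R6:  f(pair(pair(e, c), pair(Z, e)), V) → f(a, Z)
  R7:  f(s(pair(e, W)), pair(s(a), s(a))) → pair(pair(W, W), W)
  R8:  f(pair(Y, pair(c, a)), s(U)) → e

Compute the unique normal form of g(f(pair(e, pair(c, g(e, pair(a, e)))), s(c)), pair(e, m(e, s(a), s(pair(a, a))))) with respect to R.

1. g(f(pair(e, pair(c, g(e, pair(a, e)))), s(c)), pair(e, m(e, s(a), s(pair(a, a)))))  →  g(f(pair(e, pair(c, a)), s(c)), pair(e, m(e, s(a), s(pair(a, a)))))   [R3 at 1.1.2.2]
2. g(f(pair(e, pair(c, a)), s(c)), pair(e, m(e, s(a), s(pair(a, a)))))  →  g(e, pair(e, m(e, s(a), s(pair(a, a)))))   [R8 at 1]
3. g(e, pair(e, m(e, s(a), s(pair(a, a)))))  →  g(e, pair(e, e))   [R2 at 2.2]
4. g(e, pair(e, e))  →  e   [R3 at ε]

e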